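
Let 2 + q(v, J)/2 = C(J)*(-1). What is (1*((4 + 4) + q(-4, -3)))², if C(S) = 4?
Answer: 16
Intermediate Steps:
q(v, J) = -12 (q(v, J) = -4 + 2*(4*(-1)) = -4 + 2*(-4) = -4 - 8 = -12)
(1*((4 + 4) + q(-4, -3)))² = (1*((4 + 4) - 12))² = (1*(8 - 12))² = (1*(-4))² = (-4)² = 16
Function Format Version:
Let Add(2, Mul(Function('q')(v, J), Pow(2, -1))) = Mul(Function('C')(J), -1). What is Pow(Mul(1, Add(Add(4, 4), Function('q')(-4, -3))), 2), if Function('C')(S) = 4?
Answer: 16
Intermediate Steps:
Function('q')(v, J) = -12 (Function('q')(v, J) = Add(-4, Mul(2, Mul(4, -1))) = Add(-4, Mul(2, -4)) = Add(-4, -8) = -12)
Pow(Mul(1, Add(Add(4, 4), Function('q')(-4, -3))), 2) = Pow(Mul(1, Add(Add(4, 4), -12)), 2) = Pow(Mul(1, Add(8, -12)), 2) = Pow(Mul(1, -4), 2) = Pow(-4, 2) = 16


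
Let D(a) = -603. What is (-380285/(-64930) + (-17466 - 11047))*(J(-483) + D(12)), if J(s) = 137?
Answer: 86255146313/6493 ≈ 1.3284e+7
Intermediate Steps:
(-380285/(-64930) + (-17466 - 11047))*(J(-483) + D(12)) = (-380285/(-64930) + (-17466 - 11047))*(137 - 603) = (-380285*(-1/64930) - 28513)*(-466) = (76057/12986 - 28513)*(-466) = -370193761/12986*(-466) = 86255146313/6493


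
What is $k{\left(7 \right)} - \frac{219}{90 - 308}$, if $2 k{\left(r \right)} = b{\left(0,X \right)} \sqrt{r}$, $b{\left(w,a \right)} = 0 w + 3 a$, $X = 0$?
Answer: $\frac{219}{218} \approx 1.0046$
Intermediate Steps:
$b{\left(w,a \right)} = 3 a$ ($b{\left(w,a \right)} = 0 + 3 a = 3 a$)
$k{\left(r \right)} = 0$ ($k{\left(r \right)} = \frac{3 \cdot 0 \sqrt{r}}{2} = \frac{0 \sqrt{r}}{2} = \frac{1}{2} \cdot 0 = 0$)
$k{\left(7 \right)} - \frac{219}{90 - 308} = 0 - \frac{219}{90 - 308} = 0 - \frac{219}{-218} = 0 - - \frac{219}{218} = 0 + \frac{219}{218} = \frac{219}{218}$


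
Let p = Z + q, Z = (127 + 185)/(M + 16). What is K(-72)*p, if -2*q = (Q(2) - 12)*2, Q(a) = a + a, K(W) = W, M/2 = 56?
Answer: -1503/2 ≈ -751.50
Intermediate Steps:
M = 112 (M = 2*56 = 112)
Z = 39/16 (Z = (127 + 185)/(112 + 16) = 312/128 = 312*(1/128) = 39/16 ≈ 2.4375)
Q(a) = 2*a
q = 8 (q = -(2*2 - 12)*2/2 = -(4 - 12)*2/2 = -(-4)*2 = -1/2*(-16) = 8)
p = 167/16 (p = 39/16 + 8 = 167/16 ≈ 10.438)
K(-72)*p = -72*167/16 = -1503/2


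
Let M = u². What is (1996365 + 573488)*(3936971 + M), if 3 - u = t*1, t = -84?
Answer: 10136887952620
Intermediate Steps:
u = 87 (u = 3 - (-84) = 3 - 1*(-84) = 3 + 84 = 87)
M = 7569 (M = 87² = 7569)
(1996365 + 573488)*(3936971 + M) = (1996365 + 573488)*(3936971 + 7569) = 2569853*3944540 = 10136887952620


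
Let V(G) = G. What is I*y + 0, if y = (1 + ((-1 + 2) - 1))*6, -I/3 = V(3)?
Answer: -54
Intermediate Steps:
I = -9 (I = -3*3 = -9)
y = 6 (y = (1 + (1 - 1))*6 = (1 + 0)*6 = 1*6 = 6)
I*y + 0 = -9*6 + 0 = -54 + 0 = -54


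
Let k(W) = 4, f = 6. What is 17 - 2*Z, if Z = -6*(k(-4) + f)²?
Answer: 1217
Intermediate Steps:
Z = -600 (Z = -6*(4 + 6)² = -6*10² = -6*100 = -600)
17 - 2*Z = 17 - 2*(-600) = 17 + 1200 = 1217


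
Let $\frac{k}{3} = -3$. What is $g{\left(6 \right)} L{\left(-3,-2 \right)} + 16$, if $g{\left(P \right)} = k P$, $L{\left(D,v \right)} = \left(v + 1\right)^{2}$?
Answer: $-38$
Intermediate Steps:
$k = -9$ ($k = 3 \left(-3\right) = -9$)
$L{\left(D,v \right)} = \left(1 + v\right)^{2}$
$g{\left(P \right)} = - 9 P$
$g{\left(6 \right)} L{\left(-3,-2 \right)} + 16 = \left(-9\right) 6 \left(1 - 2\right)^{2} + 16 = - 54 \left(-1\right)^{2} + 16 = \left(-54\right) 1 + 16 = -54 + 16 = -38$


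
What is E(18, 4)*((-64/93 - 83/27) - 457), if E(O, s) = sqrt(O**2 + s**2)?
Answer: -771316*sqrt(85)/837 ≈ -8496.0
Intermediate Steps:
E(18, 4)*((-64/93 - 83/27) - 457) = sqrt(18**2 + 4**2)*((-64/93 - 83/27) - 457) = sqrt(324 + 16)*((-64*1/93 - 83*1/27) - 457) = sqrt(340)*((-64/93 - 83/27) - 457) = (2*sqrt(85))*(-3149/837 - 457) = (2*sqrt(85))*(-385658/837) = -771316*sqrt(85)/837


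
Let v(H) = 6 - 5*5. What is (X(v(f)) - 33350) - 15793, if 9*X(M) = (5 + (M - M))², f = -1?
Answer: -442262/9 ≈ -49140.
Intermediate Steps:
v(H) = -19 (v(H) = 6 - 25 = -19)
X(M) = 25/9 (X(M) = (5 + (M - M))²/9 = (5 + 0)²/9 = (⅑)*5² = (⅑)*25 = 25/9)
(X(v(f)) - 33350) - 15793 = (25/9 - 33350) - 15793 = -300125/9 - 15793 = -442262/9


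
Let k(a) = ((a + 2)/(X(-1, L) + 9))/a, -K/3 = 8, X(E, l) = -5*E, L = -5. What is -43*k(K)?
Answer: -473/168 ≈ -2.8155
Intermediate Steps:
K = -24 (K = -3*8 = -24)
k(a) = (⅐ + a/14)/a (k(a) = ((a + 2)/(-5*(-1) + 9))/a = ((2 + a)/(5 + 9))/a = ((2 + a)/14)/a = ((2 + a)*(1/14))/a = (⅐ + a/14)/a)
-43*k(K) = -43*(2 - 24)/(14*(-24)) = -43*(-1)*(-22)/(14*24) = -43*11/168 = -473/168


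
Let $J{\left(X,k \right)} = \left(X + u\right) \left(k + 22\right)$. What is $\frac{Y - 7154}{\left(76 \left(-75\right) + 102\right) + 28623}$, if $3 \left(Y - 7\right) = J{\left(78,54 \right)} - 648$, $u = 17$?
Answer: $- \frac{14869}{69075} \approx -0.21526$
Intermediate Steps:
$J{\left(X,k \right)} = \left(17 + X\right) \left(22 + k\right)$ ($J{\left(X,k \right)} = \left(X + 17\right) \left(k + 22\right) = \left(17 + X\right) \left(22 + k\right)$)
$Y = \frac{6593}{3}$ ($Y = 7 + \frac{\left(374 + 17 \cdot 54 + 22 \cdot 78 + 78 \cdot 54\right) - 648}{3} = 7 + \frac{\left(374 + 918 + 1716 + 4212\right) - 648}{3} = 7 + \frac{7220 - 648}{3} = 7 + \frac{1}{3} \cdot 6572 = 7 + \frac{6572}{3} = \frac{6593}{3} \approx 2197.7$)
$\frac{Y - 7154}{\left(76 \left(-75\right) + 102\right) + 28623} = \frac{\frac{6593}{3} - 7154}{\left(76 \left(-75\right) + 102\right) + 28623} = - \frac{14869}{3 \left(\left(-5700 + 102\right) + 28623\right)} = - \frac{14869}{3 \left(-5598 + 28623\right)} = - \frac{14869}{3 \cdot 23025} = \left(- \frac{14869}{3}\right) \frac{1}{23025} = - \frac{14869}{69075}$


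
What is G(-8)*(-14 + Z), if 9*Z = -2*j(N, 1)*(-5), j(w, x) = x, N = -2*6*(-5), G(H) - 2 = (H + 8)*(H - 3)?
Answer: -232/9 ≈ -25.778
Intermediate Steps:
G(H) = 2 + (-3 + H)*(8 + H) (G(H) = 2 + (H + 8)*(H - 3) = 2 + (8 + H)*(-3 + H) = 2 + (-3 + H)*(8 + H))
N = 60 (N = -12*(-5) = 60)
Z = 10/9 (Z = (-2*1*(-5))/9 = (-2*(-5))/9 = (⅑)*10 = 10/9 ≈ 1.1111)
G(-8)*(-14 + Z) = (-22 + (-8)² + 5*(-8))*(-14 + 10/9) = (-22 + 64 - 40)*(-116/9) = 2*(-116/9) = -232/9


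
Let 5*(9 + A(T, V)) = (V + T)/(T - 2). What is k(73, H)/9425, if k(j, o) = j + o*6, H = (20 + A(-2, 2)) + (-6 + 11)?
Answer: 13/725 ≈ 0.017931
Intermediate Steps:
A(T, V) = -9 + (T + V)/(5*(-2 + T)) (A(T, V) = -9 + ((V + T)/(T - 2))/5 = -9 + ((T + V)/(-2 + T))/5 = -9 + (T + V)/(5*(-2 + T)))
H = 16 (H = (20 + (90 + 2 - 44*(-2))/(5*(-2 - 2))) + (-6 + 11) = (20 + (⅕)*(90 + 2 + 88)/(-4)) + 5 = (20 + (⅕)*(-¼)*180) + 5 = (20 - 9) + 5 = 11 + 5 = 16)
k(j, o) = j + 6*o
k(73, H)/9425 = (73 + 6*16)/9425 = (73 + 96)*(1/9425) = 169*(1/9425) = 13/725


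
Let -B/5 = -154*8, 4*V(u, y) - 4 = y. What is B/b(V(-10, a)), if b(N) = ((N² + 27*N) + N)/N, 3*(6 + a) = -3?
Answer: 24640/109 ≈ 226.05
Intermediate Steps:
a = -7 (a = -6 + (⅓)*(-3) = -6 - 1 = -7)
V(u, y) = 1 + y/4
B = 6160 (B = -(-770)*8 = -5*(-1232) = 6160)
b(N) = (N² + 28*N)/N
B/b(V(-10, a)) = 6160/(28 + (1 + (¼)*(-7))) = 6160/(28 + (1 - 7/4)) = 6160/(28 - ¾) = 6160/(109/4) = 6160*(4/109) = 24640/109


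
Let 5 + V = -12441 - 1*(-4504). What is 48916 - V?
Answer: 56858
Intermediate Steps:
V = -7942 (V = -5 + (-12441 - 1*(-4504)) = -5 + (-12441 + 4504) = -5 - 7937 = -7942)
48916 - V = 48916 - 1*(-7942) = 48916 + 7942 = 56858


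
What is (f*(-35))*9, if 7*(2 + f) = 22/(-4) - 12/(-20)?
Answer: 1701/2 ≈ 850.50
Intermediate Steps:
f = -27/10 (f = -2 + (22/(-4) - 12/(-20))/7 = -2 + (22*(-¼) - 12*(-1/20))/7 = -2 + (-11/2 + ⅗)/7 = -2 + (⅐)*(-49/10) = -2 - 7/10 = -27/10 ≈ -2.7000)
(f*(-35))*9 = -27/10*(-35)*9 = (189/2)*9 = 1701/2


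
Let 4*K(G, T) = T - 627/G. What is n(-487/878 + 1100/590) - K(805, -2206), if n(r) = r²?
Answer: 597731365411651/1080087499610 ≈ 553.41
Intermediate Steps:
K(G, T) = -627/(4*G) + T/4 (K(G, T) = (T - 627/G)/4 = -627/(4*G) + T/4)
n(-487/878 + 1100/590) - K(805, -2206) = (-487/878 + 1100/590)² - (-627 + 805*(-2206))/(4*805) = (-487*1/878 + 1100*(1/590))² - (-627 - 1775830)/(4*805) = (-487/878 + 110/59)² - (-1776457)/(4*805) = (67847/51802)² - 1*(-1776457/3220) = 4603215409/2683447204 + 1776457/3220 = 597731365411651/1080087499610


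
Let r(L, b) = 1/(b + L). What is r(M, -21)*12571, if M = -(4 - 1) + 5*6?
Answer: 12571/6 ≈ 2095.2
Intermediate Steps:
M = 27 (M = -1*3 + 30 = -3 + 30 = 27)
r(L, b) = 1/(L + b)
r(M, -21)*12571 = 12571/(27 - 21) = 12571/6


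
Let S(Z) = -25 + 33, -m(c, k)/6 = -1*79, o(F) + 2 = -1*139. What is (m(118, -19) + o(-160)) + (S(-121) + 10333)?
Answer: 10674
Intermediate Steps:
o(F) = -141 (o(F) = -2 - 1*139 = -2 - 139 = -141)
m(c, k) = 474 (m(c, k) = -(-6)*79 = -6*(-79) = 474)
S(Z) = 8
(m(118, -19) + o(-160)) + (S(-121) + 10333) = (474 - 141) + (8 + 10333) = 333 + 10341 = 10674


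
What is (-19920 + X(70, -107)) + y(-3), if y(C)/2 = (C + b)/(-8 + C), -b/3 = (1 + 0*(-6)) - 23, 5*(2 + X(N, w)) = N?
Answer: -219114/11 ≈ -19919.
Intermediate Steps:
X(N, w) = -2 + N/5
b = 66 (b = -3*((1 + 0*(-6)) - 23) = -3*((1 + 0) - 23) = -3*(1 - 23) = -3*(-22) = 66)
y(C) = 2*(66 + C)/(-8 + C) (y(C) = 2*((C + 66)/(-8 + C)) = 2*((66 + C)/(-8 + C)) = 2*(66 + C)/(-8 + C))
(-19920 + X(70, -107)) + y(-3) = (-19920 + (-2 + (⅕)*70)) + 2*(66 - 3)/(-8 - 3) = (-19920 + (-2 + 14)) + 2*63/(-11) = (-19920 + 12) + 2*(-1/11)*63 = -19908 - 126/11 = -219114/11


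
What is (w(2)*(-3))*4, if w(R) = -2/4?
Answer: 6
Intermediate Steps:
w(R) = -1/2 (w(R) = -2*1/4 = -1/2)
(w(2)*(-3))*4 = -1/2*(-3)*4 = (3/2)*4 = 6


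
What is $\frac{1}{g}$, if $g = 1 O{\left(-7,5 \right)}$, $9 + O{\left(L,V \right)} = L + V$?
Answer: $- \frac{1}{11} \approx -0.090909$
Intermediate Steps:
$O{\left(L,V \right)} = -9 + L + V$ ($O{\left(L,V \right)} = -9 + \left(L + V\right) = -9 + L + V$)
$g = -11$ ($g = 1 \left(-9 - 7 + 5\right) = 1 \left(-11\right) = -11$)
$\frac{1}{g} = \frac{1}{-11} = - \frac{1}{11}$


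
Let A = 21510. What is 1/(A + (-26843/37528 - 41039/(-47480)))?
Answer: 27841085/598865888443 ≈ 4.6490e-5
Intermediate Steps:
1/(A + (-26843/37528 - 41039/(-47480))) = 1/(21510 + (-26843/37528 - 41039/(-47480))) = 1/(21510 + (-26843*1/37528 - 41039*(-1/47480))) = 1/(21510 + (-26843/37528 + 41039/47480)) = 1/(21510 + 4150093/27841085) = 1/(598865888443/27841085) = 27841085/598865888443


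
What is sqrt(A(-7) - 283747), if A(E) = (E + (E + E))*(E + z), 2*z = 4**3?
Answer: 4*I*sqrt(17767) ≈ 533.17*I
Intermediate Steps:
z = 32 (z = (1/2)*4**3 = (1/2)*64 = 32)
A(E) = 3*E*(32 + E) (A(E) = (E + (E + E))*(E + 32) = (E + 2*E)*(32 + E) = (3*E)*(32 + E) = 3*E*(32 + E))
sqrt(A(-7) - 283747) = sqrt(3*(-7)*(32 - 7) - 283747) = sqrt(3*(-7)*25 - 283747) = sqrt(-525 - 283747) = sqrt(-284272) = 4*I*sqrt(17767)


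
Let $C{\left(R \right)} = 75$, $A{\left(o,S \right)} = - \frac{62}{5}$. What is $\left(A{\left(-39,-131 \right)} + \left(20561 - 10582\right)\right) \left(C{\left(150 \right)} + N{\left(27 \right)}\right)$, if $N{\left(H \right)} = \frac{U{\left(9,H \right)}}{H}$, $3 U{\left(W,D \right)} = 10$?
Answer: $\frac{6738529}{9} \approx 7.4873 \cdot 10^{5}$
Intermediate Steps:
$U{\left(W,D \right)} = \frac{10}{3}$ ($U{\left(W,D \right)} = \frac{1}{3} \cdot 10 = \frac{10}{3}$)
$A{\left(o,S \right)} = - \frac{62}{5}$ ($A{\left(o,S \right)} = \left(-62\right) \frac{1}{5} = - \frac{62}{5}$)
$N{\left(H \right)} = \frac{10}{3 H}$
$\left(A{\left(-39,-131 \right)} + \left(20561 - 10582\right)\right) \left(C{\left(150 \right)} + N{\left(27 \right)}\right) = \left(- \frac{62}{5} + \left(20561 - 10582\right)\right) \left(75 + \frac{10}{3 \cdot 27}\right) = \left(- \frac{62}{5} + \left(20561 - 10582\right)\right) \left(75 + \frac{10}{3} \cdot \frac{1}{27}\right) = \left(- \frac{62}{5} + 9979\right) \left(75 + \frac{10}{81}\right) = \frac{49833}{5} \cdot \frac{6085}{81} = \frac{6738529}{9}$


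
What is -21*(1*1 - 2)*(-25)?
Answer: -525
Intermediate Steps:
-21*(1*1 - 2)*(-25) = -21*(1 - 2)*(-25) = -21*(-1)*(-25) = 21*(-25) = -525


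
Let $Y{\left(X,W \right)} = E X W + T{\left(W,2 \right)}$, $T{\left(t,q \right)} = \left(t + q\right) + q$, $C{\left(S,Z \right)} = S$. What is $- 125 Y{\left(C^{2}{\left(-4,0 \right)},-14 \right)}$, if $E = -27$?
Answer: $-754750$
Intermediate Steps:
$T{\left(t,q \right)} = t + 2 q$ ($T{\left(t,q \right)} = \left(q + t\right) + q = t + 2 q$)
$Y{\left(X,W \right)} = 4 + W - 27 W X$ ($Y{\left(X,W \right)} = - 27 X W + \left(W + 2 \cdot 2\right) = - 27 W X + \left(W + 4\right) = - 27 W X + \left(4 + W\right) = 4 + W - 27 W X$)
$- 125 Y{\left(C^{2}{\left(-4,0 \right)},-14 \right)} = - 125 \left(4 - 14 - - 378 \left(-4\right)^{2}\right) = - 125 \left(4 - 14 - \left(-378\right) 16\right) = - 125 \left(4 - 14 + 6048\right) = \left(-125\right) 6038 = -754750$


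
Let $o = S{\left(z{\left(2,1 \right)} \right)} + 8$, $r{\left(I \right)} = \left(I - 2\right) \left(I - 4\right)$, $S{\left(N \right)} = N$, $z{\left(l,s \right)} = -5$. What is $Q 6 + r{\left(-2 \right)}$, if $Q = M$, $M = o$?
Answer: $42$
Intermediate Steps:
$r{\left(I \right)} = \left(-4 + I\right) \left(-2 + I\right)$ ($r{\left(I \right)} = \left(-2 + I\right) \left(-4 + I\right) = \left(-4 + I\right) \left(-2 + I\right)$)
$o = 3$ ($o = -5 + 8 = 3$)
$M = 3$
$Q = 3$
$Q 6 + r{\left(-2 \right)} = 3 \cdot 6 + \left(8 + \left(-2\right)^{2} - -12\right) = 18 + \left(8 + 4 + 12\right) = 18 + 24 = 42$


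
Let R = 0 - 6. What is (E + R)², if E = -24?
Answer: 900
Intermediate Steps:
R = -6
(E + R)² = (-24 - 6)² = (-30)² = 900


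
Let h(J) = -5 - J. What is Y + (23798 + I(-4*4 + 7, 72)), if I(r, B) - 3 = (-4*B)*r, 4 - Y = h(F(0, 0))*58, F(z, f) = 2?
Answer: 26803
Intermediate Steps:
Y = 410 (Y = 4 - (-5 - 1*2)*58 = 4 - (-5 - 2)*58 = 4 - (-7)*58 = 4 - 1*(-406) = 4 + 406 = 410)
I(r, B) = 3 - 4*B*r (I(r, B) = 3 + (-4*B)*r = 3 - 4*B*r)
Y + (23798 + I(-4*4 + 7, 72)) = 410 + (23798 + (3 - 4*72*(-4*4 + 7))) = 410 + (23798 + (3 - 4*72*(-16 + 7))) = 410 + (23798 + (3 - 4*72*(-9))) = 410 + (23798 + (3 + 2592)) = 410 + (23798 + 2595) = 410 + 26393 = 26803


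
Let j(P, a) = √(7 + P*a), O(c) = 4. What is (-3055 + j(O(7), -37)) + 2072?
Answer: -983 + I*√141 ≈ -983.0 + 11.874*I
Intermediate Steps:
(-3055 + j(O(7), -37)) + 2072 = (-3055 + √(7 + 4*(-37))) + 2072 = (-3055 + √(7 - 148)) + 2072 = (-3055 + √(-141)) + 2072 = (-3055 + I*√141) + 2072 = -983 + I*√141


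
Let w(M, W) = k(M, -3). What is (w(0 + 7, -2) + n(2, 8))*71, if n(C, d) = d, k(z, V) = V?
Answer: 355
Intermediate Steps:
w(M, W) = -3
(w(0 + 7, -2) + n(2, 8))*71 = (-3 + 8)*71 = 5*71 = 355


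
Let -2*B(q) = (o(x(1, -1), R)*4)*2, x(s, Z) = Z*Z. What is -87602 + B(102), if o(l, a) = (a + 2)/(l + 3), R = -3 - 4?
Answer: -87597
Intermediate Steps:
x(s, Z) = Z²
R = -7
o(l, a) = (2 + a)/(3 + l)
B(q) = 5 (B(q) = -((2 - 7)/(3 + (-1)²))*4*2/2 = -(-5/(3 + 1))*4*2/2 = -(-5/4)*4*2/2 = -((¼)*(-5))*4*2/2 = -(-5/4*4)*2/2 = -(-5)*2/2 = -½*(-10) = 5)
-87602 + B(102) = -87602 + 5 = -87597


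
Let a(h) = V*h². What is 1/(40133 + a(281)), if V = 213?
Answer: 1/16858826 ≈ 5.9316e-8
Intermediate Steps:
a(h) = 213*h²
1/(40133 + a(281)) = 1/(40133 + 213*281²) = 1/(40133 + 213*78961) = 1/(40133 + 16818693) = 1/16858826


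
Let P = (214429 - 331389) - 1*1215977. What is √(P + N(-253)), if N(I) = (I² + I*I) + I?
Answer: 6*I*√33477 ≈ 1097.8*I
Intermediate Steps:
P = -1332937 (P = -116960 - 1215977 = -1332937)
N(I) = I + 2*I² (N(I) = (I² + I²) + I = 2*I² + I = I + 2*I²)
√(P + N(-253)) = √(-1332937 - 253*(1 + 2*(-253))) = √(-1332937 - 253*(1 - 506)) = √(-1332937 - 253*(-505)) = √(-1332937 + 127765) = √(-1205172) = 6*I*√33477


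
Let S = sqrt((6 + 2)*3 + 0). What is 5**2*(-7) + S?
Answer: -175 + 2*sqrt(6) ≈ -170.10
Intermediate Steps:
S = 2*sqrt(6) (S = sqrt(8*3 + 0) = sqrt(24 + 0) = sqrt(24) = 2*sqrt(6) ≈ 4.8990)
5**2*(-7) + S = 5**2*(-7) + 2*sqrt(6) = 25*(-7) + 2*sqrt(6) = -175 + 2*sqrt(6)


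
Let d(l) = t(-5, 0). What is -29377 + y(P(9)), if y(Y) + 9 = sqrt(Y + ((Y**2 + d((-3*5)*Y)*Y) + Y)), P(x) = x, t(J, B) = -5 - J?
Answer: -29386 + 3*sqrt(11) ≈ -29376.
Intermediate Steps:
d(l) = 0 (d(l) = -5 - 1*(-5) = -5 + 5 = 0)
y(Y) = -9 + sqrt(Y**2 + 2*Y) (y(Y) = -9 + sqrt(Y + ((Y**2 + 0*Y) + Y)) = -9 + sqrt(Y + ((Y**2 + 0) + Y)) = -9 + sqrt(Y + (Y**2 + Y)) = -9 + sqrt(Y + (Y + Y**2)) = -9 + sqrt(Y**2 + 2*Y))
-29377 + y(P(9)) = -29377 + (-9 + sqrt(9*(2 + 9))) = -29377 + (-9 + sqrt(9*11)) = -29377 + (-9 + sqrt(99)) = -29377 + (-9 + 3*sqrt(11)) = -29386 + 3*sqrt(11)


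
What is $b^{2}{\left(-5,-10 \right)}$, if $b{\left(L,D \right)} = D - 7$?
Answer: $289$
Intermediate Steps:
$b{\left(L,D \right)} = -7 + D$
$b^{2}{\left(-5,-10 \right)} = \left(-7 - 10\right)^{2} = \left(-17\right)^{2} = 289$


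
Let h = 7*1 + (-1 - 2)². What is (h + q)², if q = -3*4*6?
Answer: 3136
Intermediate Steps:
h = 16 (h = 7 + (-3)² = 7 + 9 = 16)
q = -72 (q = -12*6 = -72)
(h + q)² = (16 - 72)² = (-56)² = 3136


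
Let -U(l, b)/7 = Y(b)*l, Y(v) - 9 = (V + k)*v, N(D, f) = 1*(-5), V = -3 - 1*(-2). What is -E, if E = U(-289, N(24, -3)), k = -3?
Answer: -58667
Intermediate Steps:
V = -1 (V = -3 + 2 = -1)
N(D, f) = -5
Y(v) = 9 - 4*v (Y(v) = 9 + (-1 - 3)*v = 9 - 4*v)
U(l, b) = -7*l*(9 - 4*b) (U(l, b) = -7*(9 - 4*b)*l = -7*l*(9 - 4*b))
E = 58667 (E = 7*(-289)*(-9 + 4*(-5)) = 7*(-289)*(-9 - 20) = 7*(-289)*(-29) = 58667)
-E = -1*58667 = -58667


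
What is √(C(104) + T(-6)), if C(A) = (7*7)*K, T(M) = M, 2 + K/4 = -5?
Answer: I*√1378 ≈ 37.121*I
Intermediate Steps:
K = -28 (K = -8 + 4*(-5) = -8 - 20 = -28)
C(A) = -1372 (C(A) = (7*7)*(-28) = 49*(-28) = -1372)
√(C(104) + T(-6)) = √(-1372 - 6) = √(-1378) = I*√1378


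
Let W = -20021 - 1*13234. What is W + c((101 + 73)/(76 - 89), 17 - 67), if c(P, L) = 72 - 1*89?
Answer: -33272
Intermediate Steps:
c(P, L) = -17 (c(P, L) = 72 - 89 = -17)
W = -33255 (W = -20021 - 13234 = -33255)
W + c((101 + 73)/(76 - 89), 17 - 67) = -33255 - 17 = -33272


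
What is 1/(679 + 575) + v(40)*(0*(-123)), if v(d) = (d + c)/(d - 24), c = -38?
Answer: 1/1254 ≈ 0.00079745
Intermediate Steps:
v(d) = (-38 + d)/(-24 + d) (v(d) = (d - 38)/(d - 24) = (-38 + d)/(-24 + d))
1/(679 + 575) + v(40)*(0*(-123)) = 1/(679 + 575) + ((-38 + 40)/(-24 + 40))*(0*(-123)) = 1/1254 + (2/16)*0 = 1/1254 + ((1/16)*2)*0 = 1/1254 + (1/8)*0 = 1/1254 + 0 = 1/1254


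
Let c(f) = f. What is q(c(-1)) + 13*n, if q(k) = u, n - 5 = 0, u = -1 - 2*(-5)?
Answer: 74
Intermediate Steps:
u = 9 (u = -1 + 10 = 9)
n = 5 (n = 5 + 0 = 5)
q(k) = 9
q(c(-1)) + 13*n = 9 + 13*5 = 9 + 65 = 74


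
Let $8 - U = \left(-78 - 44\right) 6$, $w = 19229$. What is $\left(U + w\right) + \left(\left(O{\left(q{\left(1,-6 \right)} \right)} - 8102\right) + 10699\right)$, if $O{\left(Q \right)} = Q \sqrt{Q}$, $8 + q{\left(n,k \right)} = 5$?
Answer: $22566 - 3 i \sqrt{3} \approx 22566.0 - 5.1962 i$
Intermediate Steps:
$q{\left(n,k \right)} = -3$ ($q{\left(n,k \right)} = -8 + 5 = -3$)
$O{\left(Q \right)} = Q^{\frac{3}{2}}$
$U = 740$ ($U = 8 - \left(-78 - 44\right) 6 = 8 - \left(-122\right) 6 = 8 - -732 = 8 + 732 = 740$)
$\left(U + w\right) + \left(\left(O{\left(q{\left(1,-6 \right)} \right)} - 8102\right) + 10699\right) = \left(740 + 19229\right) + \left(\left(\left(-3\right)^{\frac{3}{2}} - 8102\right) + 10699\right) = 19969 + \left(\left(- 3 i \sqrt{3} - 8102\right) + 10699\right) = 19969 + \left(\left(-8102 - 3 i \sqrt{3}\right) + 10699\right) = 19969 + \left(2597 - 3 i \sqrt{3}\right) = 22566 - 3 i \sqrt{3}$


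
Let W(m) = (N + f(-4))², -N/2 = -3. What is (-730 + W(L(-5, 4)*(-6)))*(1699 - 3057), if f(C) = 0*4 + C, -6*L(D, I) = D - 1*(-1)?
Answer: 985908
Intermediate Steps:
L(D, I) = -⅙ - D/6 (L(D, I) = -(D - 1*(-1))/6 = -(D + 1)/6 = -(1 + D)/6 = -⅙ - D/6)
N = 6 (N = -2*(-3) = 6)
f(C) = C (f(C) = 0 + C = C)
W(m) = 4 (W(m) = (6 - 4)² = 2² = 4)
(-730 + W(L(-5, 4)*(-6)))*(1699 - 3057) = (-730 + 4)*(1699 - 3057) = -726*(-1358) = 985908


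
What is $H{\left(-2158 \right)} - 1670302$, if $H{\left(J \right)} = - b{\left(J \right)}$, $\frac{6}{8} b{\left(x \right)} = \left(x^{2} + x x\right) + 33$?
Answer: $- \frac{42266750}{3} \approx -1.4089 \cdot 10^{7}$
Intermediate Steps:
$b{\left(x \right)} = 44 + \frac{8 x^{2}}{3}$ ($b{\left(x \right)} = \frac{4 \left(\left(x^{2} + x x\right) + 33\right)}{3} = \frac{4 \left(\left(x^{2} + x^{2}\right) + 33\right)}{3} = \frac{4 \left(2 x^{2} + 33\right)}{3} = \frac{4 \left(33 + 2 x^{2}\right)}{3} = 44 + \frac{8 x^{2}}{3}$)
$H{\left(J \right)} = -44 - \frac{8 J^{2}}{3}$ ($H{\left(J \right)} = - (44 + \frac{8 J^{2}}{3}) = -44 - \frac{8 J^{2}}{3}$)
$H{\left(-2158 \right)} - 1670302 = \left(-44 - \frac{8 \left(-2158\right)^{2}}{3}\right) - 1670302 = \left(-44 - \frac{37255712}{3}\right) - 1670302 = - \frac{37255844}{3} - 1670302 = - \frac{42266750}{3}$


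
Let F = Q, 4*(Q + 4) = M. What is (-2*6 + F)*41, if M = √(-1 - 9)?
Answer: -656 + 41*I*√10/4 ≈ -656.0 + 32.413*I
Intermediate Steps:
M = I*√10 (M = √(-10) = I*√10 ≈ 3.1623*I)
Q = -4 + I*√10/4 (Q = -4 + (I*√10)/4 = -4 + I*√10/4 ≈ -4.0 + 0.79057*I)
F = -4 + I*√10/4 ≈ -4.0 + 0.79057*I
(-2*6 + F)*41 = (-2*6 + (-4 + I*√10/4))*41 = (-12 + (-4 + I*√10/4))*41 = (-16 + I*√10/4)*41 = -656 + 41*I*√10/4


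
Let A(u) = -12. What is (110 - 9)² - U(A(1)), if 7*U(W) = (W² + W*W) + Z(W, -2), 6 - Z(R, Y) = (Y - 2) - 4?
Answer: 71105/7 ≈ 10158.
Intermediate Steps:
Z(R, Y) = 12 - Y (Z(R, Y) = 6 - ((Y - 2) - 4) = 6 - ((-2 + Y) - 4) = 6 - (-6 + Y) = 6 + (6 - Y) = 12 - Y)
U(W) = 2 + 2*W²/7 (U(W) = ((W² + W*W) + (12 - 1*(-2)))/7 = ((W² + W²) + (12 + 2))/7 = (2*W² + 14)/7 = (14 + 2*W²)/7 = 2 + 2*W²/7)
(110 - 9)² - U(A(1)) = (110 - 9)² - (2 + (2/7)*(-12)²) = 101² - (2 + (2/7)*144) = 10201 - (2 + 288/7) = 10201 - 1*302/7 = 10201 - 302/7 = 71105/7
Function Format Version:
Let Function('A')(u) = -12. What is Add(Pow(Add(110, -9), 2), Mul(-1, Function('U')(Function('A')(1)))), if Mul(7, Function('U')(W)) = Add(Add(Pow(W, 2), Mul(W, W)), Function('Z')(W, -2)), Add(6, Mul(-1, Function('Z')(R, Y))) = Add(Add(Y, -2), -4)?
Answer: Rational(71105, 7) ≈ 10158.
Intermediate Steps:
Function('Z')(R, Y) = Add(12, Mul(-1, Y)) (Function('Z')(R, Y) = Add(6, Mul(-1, Add(Add(Y, -2), -4))) = Add(6, Mul(-1, Add(Add(-2, Y), -4))) = Add(6, Mul(-1, Add(-6, Y))) = Add(6, Add(6, Mul(-1, Y))) = Add(12, Mul(-1, Y)))
Function('U')(W) = Add(2, Mul(Rational(2, 7), Pow(W, 2))) (Function('U')(W) = Mul(Rational(1, 7), Add(Add(Pow(W, 2), Mul(W, W)), Add(12, Mul(-1, -2)))) = Mul(Rational(1, 7), Add(Add(Pow(W, 2), Pow(W, 2)), Add(12, 2))) = Mul(Rational(1, 7), Add(Mul(2, Pow(W, 2)), 14)) = Mul(Rational(1, 7), Add(14, Mul(2, Pow(W, 2)))) = Add(2, Mul(Rational(2, 7), Pow(W, 2))))
Add(Pow(Add(110, -9), 2), Mul(-1, Function('U')(Function('A')(1)))) = Add(Pow(Add(110, -9), 2), Mul(-1, Add(2, Mul(Rational(2, 7), Pow(-12, 2))))) = Add(Pow(101, 2), Mul(-1, Add(2, Mul(Rational(2, 7), 144)))) = Add(10201, Mul(-1, Add(2, Rational(288, 7)))) = Add(10201, Mul(-1, Rational(302, 7))) = Add(10201, Rational(-302, 7)) = Rational(71105, 7)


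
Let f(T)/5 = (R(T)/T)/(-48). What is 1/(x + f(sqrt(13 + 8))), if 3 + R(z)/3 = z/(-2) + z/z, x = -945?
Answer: -4063584/3839451865 - 128*sqrt(21)/3839451865 ≈ -0.0010585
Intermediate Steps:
R(z) = -6 - 3*z/2 (R(z) = -9 + 3*(z/(-2) + z/z) = -9 + 3*(z*(-1/2) + 1) = -9 + 3*(-z/2 + 1) = -9 + 3*(1 - z/2) = -9 + (3 - 3*z/2) = -6 - 3*z/2)
f(T) = -5*(-6 - 3*T/2)/(48*T) (f(T) = 5*(((-6 - 3*T/2)/T)/(-48)) = 5*(((-6 - 3*T/2)/T)*(-1/48)) = 5*(-(-6 - 3*T/2)/(48*T)) = -5*(-6 - 3*T/2)/(48*T))
1/(x + f(sqrt(13 + 8))) = 1/(-945 + 5*(4 + sqrt(13 + 8))/(32*(sqrt(13 + 8)))) = 1/(-945 + 5*(4 + sqrt(21))/(32*(sqrt(21)))) = 1/(-945 + 5*(sqrt(21)/21)*(4 + sqrt(21))/32) = 1/(-945 + 5*sqrt(21)*(4 + sqrt(21))/672)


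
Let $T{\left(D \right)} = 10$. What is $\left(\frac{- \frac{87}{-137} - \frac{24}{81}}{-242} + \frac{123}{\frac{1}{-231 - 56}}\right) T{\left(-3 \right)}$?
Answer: $- \frac{157999869055}{447579} \approx -3.5301 \cdot 10^{5}$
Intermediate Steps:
$\left(\frac{- \frac{87}{-137} - \frac{24}{81}}{-242} + \frac{123}{\frac{1}{-231 - 56}}\right) T{\left(-3 \right)} = \left(\frac{- \frac{87}{-137} - \frac{24}{81}}{-242} + \frac{123}{\frac{1}{-231 - 56}}\right) 10 = \left(\left(\left(-87\right) \left(- \frac{1}{137}\right) - \frac{8}{27}\right) \left(- \frac{1}{242}\right) + \frac{123}{\frac{1}{-287}}\right) 10 = \left(\left(\frac{87}{137} - \frac{8}{27}\right) \left(- \frac{1}{242}\right) + \frac{123}{- \frac{1}{287}}\right) 10 = \left(\frac{1253}{3699} \left(- \frac{1}{242}\right) + 123 \left(-287\right)\right) 10 = \left(- \frac{1253}{895158} - 35301\right) 10 = \left(- \frac{31599973811}{895158}\right) 10 = - \frac{157999869055}{447579}$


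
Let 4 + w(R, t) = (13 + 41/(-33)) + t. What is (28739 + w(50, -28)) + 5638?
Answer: 1133773/33 ≈ 34357.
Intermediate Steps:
w(R, t) = 256/33 + t (w(R, t) = -4 + ((13 + 41/(-33)) + t) = -4 + ((13 + 41*(-1/33)) + t) = -4 + ((13 - 41/33) + t) = -4 + (388/33 + t) = 256/33 + t)
(28739 + w(50, -28)) + 5638 = (28739 + (256/33 - 28)) + 5638 = (28739 - 668/33) + 5638 = 947719/33 + 5638 = 1133773/33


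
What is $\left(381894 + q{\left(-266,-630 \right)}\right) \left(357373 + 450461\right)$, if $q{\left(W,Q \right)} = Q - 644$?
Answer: $307477777080$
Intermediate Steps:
$q{\left(W,Q \right)} = -644 + Q$
$\left(381894 + q{\left(-266,-630 \right)}\right) \left(357373 + 450461\right) = \left(381894 - 1274\right) \left(357373 + 450461\right) = \left(381894 - 1274\right) 807834 = 380620 \cdot 807834 = 307477777080$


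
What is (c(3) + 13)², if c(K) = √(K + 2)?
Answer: (13 + √5)² ≈ 232.14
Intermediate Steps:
c(K) = √(2 + K)
(c(3) + 13)² = (√(2 + 3) + 13)² = (√5 + 13)² = (13 + √5)²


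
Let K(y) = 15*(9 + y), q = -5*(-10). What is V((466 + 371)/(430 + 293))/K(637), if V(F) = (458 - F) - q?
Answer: 32683/778430 ≈ 0.041986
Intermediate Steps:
q = 50
V(F) = 408 - F (V(F) = (458 - F) - 1*50 = (458 - F) - 50 = 408 - F)
K(y) = 135 + 15*y
V((466 + 371)/(430 + 293))/K(637) = (408 - (466 + 371)/(430 + 293))/(135 + 15*637) = (408 - 837/723)/(135 + 9555) = (408 - 837/723)/9690 = (408 - 1*279/241)*(1/9690) = (408 - 279/241)*(1/9690) = (98049/241)*(1/9690) = 32683/778430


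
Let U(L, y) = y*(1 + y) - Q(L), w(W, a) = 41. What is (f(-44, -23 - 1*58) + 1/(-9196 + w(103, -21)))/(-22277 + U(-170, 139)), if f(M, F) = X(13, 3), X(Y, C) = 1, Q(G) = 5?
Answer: -4577/12917705 ≈ -0.00035432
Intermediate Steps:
f(M, F) = 1
U(L, y) = -5 + y*(1 + y) (U(L, y) = y*(1 + y) - 1*5 = y*(1 + y) - 5 = -5 + y*(1 + y))
(f(-44, -23 - 1*58) + 1/(-9196 + w(103, -21)))/(-22277 + U(-170, 139)) = (1 + 1/(-9196 + 41))/(-22277 + (-5 + 139 + 139²)) = (1 + 1/(-9155))/(-22277 + (-5 + 139 + 19321)) = (1 - 1/9155)/(-22277 + 19455) = (9154/9155)/(-2822) = (9154/9155)*(-1/2822) = -4577/12917705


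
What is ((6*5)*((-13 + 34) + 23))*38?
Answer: 50160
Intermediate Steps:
((6*5)*((-13 + 34) + 23))*38 = (30*(21 + 23))*38 = (30*44)*38 = 1320*38 = 50160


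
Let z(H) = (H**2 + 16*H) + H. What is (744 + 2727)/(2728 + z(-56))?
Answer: 3471/4912 ≈ 0.70664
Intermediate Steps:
z(H) = H**2 + 17*H
(744 + 2727)/(2728 + z(-56)) = (744 + 2727)/(2728 - 56*(17 - 56)) = 3471/(2728 - 56*(-39)) = 3471/(2728 + 2184) = 3471/4912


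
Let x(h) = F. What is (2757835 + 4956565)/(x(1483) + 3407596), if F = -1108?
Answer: 964300/425811 ≈ 2.2646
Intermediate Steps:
x(h) = -1108
(2757835 + 4956565)/(x(1483) + 3407596) = (2757835 + 4956565)/(-1108 + 3407596) = 7714400/3406488 = 7714400*(1/3406488) = 964300/425811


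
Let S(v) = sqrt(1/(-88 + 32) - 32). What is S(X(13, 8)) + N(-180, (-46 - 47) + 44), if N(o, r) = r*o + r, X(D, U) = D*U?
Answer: 8771 + I*sqrt(25102)/28 ≈ 8771.0 + 5.6584*I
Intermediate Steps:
N(o, r) = r + o*r (N(o, r) = o*r + r = r + o*r)
S(v) = I*sqrt(25102)/28 (S(v) = sqrt(1/(-56) - 32) = sqrt(-1/56 - 32) = sqrt(-1793/56) = I*sqrt(25102)/28)
S(X(13, 8)) + N(-180, (-46 - 47) + 44) = I*sqrt(25102)/28 + ((-46 - 47) + 44)*(1 - 180) = I*sqrt(25102)/28 + (-93 + 44)*(-179) = I*sqrt(25102)/28 - 49*(-179) = I*sqrt(25102)/28 + 8771 = 8771 + I*sqrt(25102)/28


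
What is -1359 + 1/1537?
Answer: -2088782/1537 ≈ -1359.0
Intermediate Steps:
-1359 + 1/1537 = -2088782/1537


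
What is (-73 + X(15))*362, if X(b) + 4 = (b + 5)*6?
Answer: 15566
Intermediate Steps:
X(b) = 26 + 6*b (X(b) = -4 + (b + 5)*6 = -4 + (5 + b)*6 = -4 + (30 + 6*b) = 26 + 6*b)
(-73 + X(15))*362 = (-73 + (26 + 6*15))*362 = (-73 + (26 + 90))*362 = (-73 + 116)*362 = 43*362 = 15566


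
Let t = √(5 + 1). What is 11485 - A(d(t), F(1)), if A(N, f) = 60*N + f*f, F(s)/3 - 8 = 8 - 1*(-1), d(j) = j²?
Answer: 8524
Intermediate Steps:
t = √6 ≈ 2.4495
F(s) = 51 (F(s) = 24 + 3*(8 - 1*(-1)) = 24 + 3*(8 + 1) = 24 + 3*9 = 24 + 27 = 51)
A(N, f) = f² + 60*N (A(N, f) = 60*N + f² = f² + 60*N)
11485 - A(d(t), F(1)) = 11485 - (51² + 60*(√6)²) = 11485 - (2601 + 60*6) = 11485 - (2601 + 360) = 11485 - 1*2961 = 11485 - 2961 = 8524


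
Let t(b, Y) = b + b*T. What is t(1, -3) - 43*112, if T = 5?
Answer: -4810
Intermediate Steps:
t(b, Y) = 6*b (t(b, Y) = b + b*5 = b + 5*b = 6*b)
t(1, -3) - 43*112 = 6*1 - 43*112 = 6 - 4816 = -4810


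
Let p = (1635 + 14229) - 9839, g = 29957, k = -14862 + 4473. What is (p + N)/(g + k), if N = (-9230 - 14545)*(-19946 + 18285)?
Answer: 9874075/4892 ≈ 2018.4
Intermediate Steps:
k = -10389
N = 39490275 (N = -23775*(-1661) = 39490275)
p = 6025 (p = 15864 - 9839 = 6025)
(p + N)/(g + k) = (6025 + 39490275)/(29957 - 10389) = 39496300/19568 = 39496300*(1/19568) = 9874075/4892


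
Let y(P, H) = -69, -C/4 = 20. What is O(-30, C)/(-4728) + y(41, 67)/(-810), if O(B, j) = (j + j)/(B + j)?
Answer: 49661/585090 ≈ 0.084877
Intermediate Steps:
C = -80 (C = -4*20 = -80)
O(B, j) = 2*j/(B + j) (O(B, j) = (2*j)/(B + j) = 2*j/(B + j))
O(-30, C)/(-4728) + y(41, 67)/(-810) = (2*(-80)/(-30 - 80))/(-4728) - 69/(-810) = (2*(-80)/(-110))*(-1/4728) - 69*(-1/810) = (2*(-80)*(-1/110))*(-1/4728) + 23/270 = (16/11)*(-1/4728) + 23/270 = -2/6501 + 23/270 = 49661/585090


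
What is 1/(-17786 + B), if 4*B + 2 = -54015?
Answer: -4/125161 ≈ -3.1959e-5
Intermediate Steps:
B = -54017/4 (B = -½ + (¼)*(-54015) = -½ - 54015/4 = -54017/4 ≈ -13504.)
1/(-17786 + B) = 1/(-17786 - 54017/4) = 1/(-125161/4) = -4/125161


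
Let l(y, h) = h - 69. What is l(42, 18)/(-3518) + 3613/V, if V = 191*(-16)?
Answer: -6277339/5375504 ≈ -1.1678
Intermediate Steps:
l(y, h) = -69 + h
V = -3056
l(42, 18)/(-3518) + 3613/V = (-69 + 18)/(-3518) + 3613/(-3056) = -51*(-1/3518) + 3613*(-1/3056) = 51/3518 - 3613/3056 = -6277339/5375504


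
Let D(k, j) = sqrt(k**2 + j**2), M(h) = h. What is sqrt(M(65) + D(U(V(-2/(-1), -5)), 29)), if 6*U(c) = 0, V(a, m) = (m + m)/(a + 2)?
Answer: sqrt(94) ≈ 9.6954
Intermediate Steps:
V(a, m) = 2*m/(2 + a) (V(a, m) = (2*m)/(2 + a) = 2*m/(2 + a))
U(c) = 0 (U(c) = (1/6)*0 = 0)
D(k, j) = sqrt(j**2 + k**2)
sqrt(M(65) + D(U(V(-2/(-1), -5)), 29)) = sqrt(65 + sqrt(29**2 + 0**2)) = sqrt(65 + sqrt(841 + 0)) = sqrt(65 + sqrt(841)) = sqrt(65 + 29) = sqrt(94)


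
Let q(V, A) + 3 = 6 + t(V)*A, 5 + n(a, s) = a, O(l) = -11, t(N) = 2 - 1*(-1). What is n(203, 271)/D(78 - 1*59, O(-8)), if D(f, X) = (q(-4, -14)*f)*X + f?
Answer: 99/4085 ≈ 0.024235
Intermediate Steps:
t(N) = 3 (t(N) = 2 + 1 = 3)
n(a, s) = -5 + a
q(V, A) = 3 + 3*A (q(V, A) = -3 + (6 + 3*A) = 3 + 3*A)
D(f, X) = f - 39*X*f (D(f, X) = ((3 + 3*(-14))*f)*X + f = ((3 - 42)*f)*X + f = (-39*f)*X + f = -39*X*f + f = f - 39*X*f)
n(203, 271)/D(78 - 1*59, O(-8)) = (-5 + 203)/(((78 - 1*59)*(1 - 39*(-11)))) = 198/(((78 - 59)*(1 + 429))) = 198/((19*430)) = 198/8170 = 198*(1/8170) = 99/4085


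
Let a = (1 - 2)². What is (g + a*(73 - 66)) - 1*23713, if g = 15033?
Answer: -8673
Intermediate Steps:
a = 1 (a = (-1)² = 1)
(g + a*(73 - 66)) - 1*23713 = (15033 + 1*(73 - 66)) - 1*23713 = (15033 + 1*7) - 23713 = (15033 + 7) - 23713 = 15040 - 23713 = -8673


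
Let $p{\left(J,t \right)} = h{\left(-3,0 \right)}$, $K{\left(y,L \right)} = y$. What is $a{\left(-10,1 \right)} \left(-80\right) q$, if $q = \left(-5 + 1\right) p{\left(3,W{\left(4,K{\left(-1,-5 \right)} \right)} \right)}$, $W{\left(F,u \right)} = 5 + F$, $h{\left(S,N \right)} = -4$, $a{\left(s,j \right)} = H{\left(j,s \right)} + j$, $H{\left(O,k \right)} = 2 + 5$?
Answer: $-10240$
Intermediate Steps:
$H{\left(O,k \right)} = 7$
$a{\left(s,j \right)} = 7 + j$
$p{\left(J,t \right)} = -4$
$q = 16$ ($q = \left(-5 + 1\right) \left(-4\right) = \left(-4\right) \left(-4\right) = 16$)
$a{\left(-10,1 \right)} \left(-80\right) q = \left(7 + 1\right) \left(-80\right) 16 = 8 \left(-80\right) 16 = \left(-640\right) 16 = -10240$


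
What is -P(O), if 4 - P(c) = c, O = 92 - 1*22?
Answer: 66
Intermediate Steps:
O = 70 (O = 92 - 22 = 70)
P(c) = 4 - c
-P(O) = -(4 - 1*70) = -(4 - 70) = -1*(-66) = 66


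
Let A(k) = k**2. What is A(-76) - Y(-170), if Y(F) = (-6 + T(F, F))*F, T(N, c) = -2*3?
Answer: 3736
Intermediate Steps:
T(N, c) = -6
Y(F) = -12*F (Y(F) = (-6 - 6)*F = -12*F)
A(-76) - Y(-170) = (-76)**2 - (-12)*(-170) = 5776 - 1*2040 = 5776 - 2040 = 3736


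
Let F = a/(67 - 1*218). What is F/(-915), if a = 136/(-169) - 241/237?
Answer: -72961/5533922745 ≈ -1.3184e-5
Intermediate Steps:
a = -72961/40053 (a = 136*(-1/169) - 241*1/237 = -136/169 - 241/237 = -72961/40053 ≈ -1.8216)
F = 72961/6048003 (F = -72961/(40053*(67 - 1*218)) = -72961/(40053*(67 - 218)) = -72961/40053/(-151) = -72961/40053*(-1/151) = 72961/6048003 ≈ 0.012064)
F/(-915) = (72961/6048003)/(-915) = (72961/6048003)*(-1/915) = -72961/5533922745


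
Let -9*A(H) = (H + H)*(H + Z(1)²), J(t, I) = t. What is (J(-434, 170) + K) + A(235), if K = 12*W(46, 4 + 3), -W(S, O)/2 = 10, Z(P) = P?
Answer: -116986/9 ≈ -12998.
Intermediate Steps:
W(S, O) = -20 (W(S, O) = -2*10 = -20)
K = -240 (K = 12*(-20) = -240)
A(H) = -2*H*(1 + H)/9 (A(H) = -(H + H)*(H + 1²)/9 = -2*H*(H + 1)/9 = -2*H*(1 + H)/9)
(J(-434, 170) + K) + A(235) = (-434 - 240) - 2/9*235*(1 + 235) = -674 - 2/9*235*236 = -674 - 110920/9 = -116986/9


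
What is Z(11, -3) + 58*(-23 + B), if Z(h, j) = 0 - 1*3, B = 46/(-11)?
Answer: -17375/11 ≈ -1579.5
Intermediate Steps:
B = -46/11 (B = 46*(-1/11) = -46/11 ≈ -4.1818)
Z(h, j) = -3 (Z(h, j) = 0 - 3 = -3)
Z(11, -3) + 58*(-23 + B) = -3 + 58*(-23 - 46/11) = -3 + 58*(-299/11) = -3 - 17342/11 = -17375/11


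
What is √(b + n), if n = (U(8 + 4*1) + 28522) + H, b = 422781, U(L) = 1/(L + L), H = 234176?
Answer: √98708982/12 ≈ 827.94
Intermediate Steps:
U(L) = 1/(2*L)
n = 6304753/24 (n = (1/(2*(8 + 4*1)) + 28522) + 234176 = (1/(2*(8 + 4)) + 28522) + 234176 = ((½)/12 + 28522) + 234176 = ((½)*(1/12) + 28522) + 234176 = (1/24 + 28522) + 234176 = 684529/24 + 234176 = 6304753/24 ≈ 2.6270e+5)
√(b + n) = √(422781 + 6304753/24) = √(16451497/24) = √98708982/12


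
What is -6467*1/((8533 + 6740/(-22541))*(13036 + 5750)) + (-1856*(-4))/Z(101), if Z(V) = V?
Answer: 265589178136985/3613216825818 ≈ 73.505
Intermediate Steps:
-6467*1/((8533 + 6740/(-22541))*(13036 + 5750)) + (-1856*(-4))/Z(101) = -6467*1/((8533 + 6740/(-22541))*(13036 + 5750)) - 1856*(-4)/101 = -6467*1/(18786*(8533 + 6740*(-1/22541))) + 7424*(1/101) = -6467*1/(18786*(8533 - 6740/22541)) + 7424/101 = -6467/((192335613/22541)*18786) + 7424/101 = -6467/3613216825818/22541 + 7424/101 = -6467*22541/3613216825818 + 7424/101 = -145772647/3613216825818 + 7424/101 = 265589178136985/3613216825818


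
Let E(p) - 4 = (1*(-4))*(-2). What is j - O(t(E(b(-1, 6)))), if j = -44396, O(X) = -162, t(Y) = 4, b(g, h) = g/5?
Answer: -44234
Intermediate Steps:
b(g, h) = g/5 (b(g, h) = g*(⅕) = g/5)
E(p) = 12 (E(p) = 4 + (1*(-4))*(-2) = 4 - 4*(-2) = 4 + 8 = 12)
j - O(t(E(b(-1, 6)))) = -44396 - 1*(-162) = -44396 + 162 = -44234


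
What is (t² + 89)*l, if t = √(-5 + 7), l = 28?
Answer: 2548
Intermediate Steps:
t = √2 ≈ 1.4142
(t² + 89)*l = ((√2)² + 89)*28 = (2 + 89)*28 = 91*28 = 2548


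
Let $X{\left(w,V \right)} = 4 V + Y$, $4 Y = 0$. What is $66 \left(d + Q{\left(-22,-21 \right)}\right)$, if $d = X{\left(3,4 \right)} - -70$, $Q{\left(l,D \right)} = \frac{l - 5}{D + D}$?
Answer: $\frac{40029}{7} \approx 5718.4$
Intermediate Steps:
$Y = 0$ ($Y = \frac{1}{4} \cdot 0 = 0$)
$X{\left(w,V \right)} = 4 V$ ($X{\left(w,V \right)} = 4 V + 0 = 4 V$)
$Q{\left(l,D \right)} = \frac{-5 + l}{2 D}$
$d = 86$ ($d = 4 \cdot 4 - -70 = 16 + 70 = 86$)
$66 \left(d + Q{\left(-22,-21 \right)}\right) = 66 \left(86 + \frac{-5 - 22}{2 \left(-21\right)}\right) = 66 \left(86 + \frac{1}{2} \left(- \frac{1}{21}\right) \left(-27\right)\right) = 66 \left(86 + \frac{9}{14}\right) = 66 \cdot \frac{1213}{14} = \frac{40029}{7}$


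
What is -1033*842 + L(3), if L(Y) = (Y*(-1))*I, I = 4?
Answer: -869798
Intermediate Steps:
L(Y) = -4*Y (L(Y) = (Y*(-1))*4 = -Y*4 = -4*Y)
-1033*842 + L(3) = -1033*842 - 4*3 = -869786 - 12 = -869798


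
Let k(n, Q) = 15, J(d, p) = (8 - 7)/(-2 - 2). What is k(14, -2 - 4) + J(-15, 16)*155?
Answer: -95/4 ≈ -23.750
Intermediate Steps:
J(d, p) = -1/4 (J(d, p) = 1/(-4) = 1*(-1/4) = -1/4)
k(14, -2 - 4) + J(-15, 16)*155 = 15 - 1/4*155 = 15 - 155/4 = -95/4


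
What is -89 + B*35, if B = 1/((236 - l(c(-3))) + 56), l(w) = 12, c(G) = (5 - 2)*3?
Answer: -711/8 ≈ -88.875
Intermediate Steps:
c(G) = 9 (c(G) = 3*3 = 9)
B = 1/280 (B = 1/((236 - 1*12) + 56) = 1/((236 - 12) + 56) = 1/(224 + 56) = 1/280 ≈ 0.0035714)
-89 + B*35 = -89 + (1/280)*35 = -89 + 1/8 = -711/8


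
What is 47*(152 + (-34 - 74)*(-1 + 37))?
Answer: -175592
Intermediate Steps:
47*(152 + (-34 - 74)*(-1 + 37)) = 47*(152 - 108*36) = 47*(152 - 3888) = 47*(-3736) = -175592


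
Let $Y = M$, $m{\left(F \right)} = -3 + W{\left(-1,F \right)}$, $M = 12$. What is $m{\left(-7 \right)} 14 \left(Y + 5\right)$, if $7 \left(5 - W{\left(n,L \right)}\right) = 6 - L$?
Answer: $34$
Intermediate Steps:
$W{\left(n,L \right)} = \frac{29}{7} + \frac{L}{7}$ ($W{\left(n,L \right)} = 5 - \frac{6 - L}{7} = 5 + \left(- \frac{6}{7} + \frac{L}{7}\right) = \frac{29}{7} + \frac{L}{7}$)
$m{\left(F \right)} = \frac{8}{7} + \frac{F}{7}$ ($m{\left(F \right)} = -3 + \left(\frac{29}{7} + \frac{F}{7}\right) = \frac{8}{7} + \frac{F}{7}$)
$Y = 12$
$m{\left(-7 \right)} 14 \left(Y + 5\right) = \left(\frac{8}{7} + \frac{1}{7} \left(-7\right)\right) 14 \left(12 + 5\right) = \left(\frac{8}{7} - 1\right) 14 \cdot 17 = \frac{1}{7} \cdot 238 = 34$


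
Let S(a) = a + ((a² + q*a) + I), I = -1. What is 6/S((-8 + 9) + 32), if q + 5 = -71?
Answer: -6/1387 ≈ -0.0043259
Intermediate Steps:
q = -76 (q = -5 - 71 = -76)
S(a) = -1 + a² - 75*a (S(a) = a + ((a² - 76*a) - 1) = a + (-1 + a² - 76*a) = -1 + a² - 75*a)
6/S((-8 + 9) + 32) = 6/(-1 + ((-8 + 9) + 32)² - 75*((-8 + 9) + 32)) = 6/(-1 + (1 + 32)² - 75*(1 + 32)) = 6/(-1 + 33² - 75*33) = 6/(-1 + 1089 - 2475) = 6/(-1387) = 6*(-1/1387) = -6/1387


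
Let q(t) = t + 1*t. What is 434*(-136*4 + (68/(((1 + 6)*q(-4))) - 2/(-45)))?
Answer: -10647167/45 ≈ -2.3660e+5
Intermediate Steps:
q(t) = 2*t (q(t) = t + t = 2*t)
434*(-136*4 + (68/(((1 + 6)*q(-4))) - 2/(-45))) = 434*(-136*4 + (68/(((1 + 6)*(2*(-4)))) - 2/(-45))) = 434*(-544 + (68/((7*(-8))) - 2*(-1/45))) = 434*(-544 + (68/(-56) + 2/45)) = 434*(-544 + (68*(-1/56) + 2/45)) = 434*(-544 + (-17/14 + 2/45)) = 434*(-544 - 737/630) = 434*(-343457/630) = -10647167/45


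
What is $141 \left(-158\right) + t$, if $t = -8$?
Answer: $-22286$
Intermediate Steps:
$141 \left(-158\right) + t = 141 \left(-158\right) - 8 = -22278 - 8 = -22286$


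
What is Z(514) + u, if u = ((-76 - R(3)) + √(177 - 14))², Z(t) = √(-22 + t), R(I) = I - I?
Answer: (76 - √163)² + 2*√123 ≈ 4020.6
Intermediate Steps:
R(I) = 0
u = (-76 + √163)² (u = ((-76 - 1*0) + √(177 - 14))² = ((-76 + 0) + √163)² = (-76 + √163)² ≈ 3998.4)
Z(514) + u = √(-22 + 514) + (76 - √163)² = √492 + (76 - √163)² = 2*√123 + (76 - √163)² = (76 - √163)² + 2*√123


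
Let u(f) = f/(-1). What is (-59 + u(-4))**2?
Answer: 3025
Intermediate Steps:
u(f) = -f (u(f) = f*(-1) = -f)
(-59 + u(-4))**2 = (-59 - 1*(-4))**2 = (-59 + 4)**2 = (-55)**2 = 3025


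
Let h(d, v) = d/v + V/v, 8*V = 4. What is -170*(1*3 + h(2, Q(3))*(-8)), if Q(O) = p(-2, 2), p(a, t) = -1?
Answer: -3910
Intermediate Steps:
V = ½ (V = (⅛)*4 = ½ ≈ 0.50000)
Q(O) = -1
h(d, v) = 1/(2*v) + d/v (h(d, v) = d/v + 1/(2*v) = 1/(2*v) + d/v)
-170*(1*3 + h(2, Q(3))*(-8)) = -170*(1*3 + ((½ + 2)/(-1))*(-8)) = -170*(3 - 1*5/2*(-8)) = -170*(3 - 5/2*(-8)) = -170*(3 + 20) = -170*23 = -3910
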